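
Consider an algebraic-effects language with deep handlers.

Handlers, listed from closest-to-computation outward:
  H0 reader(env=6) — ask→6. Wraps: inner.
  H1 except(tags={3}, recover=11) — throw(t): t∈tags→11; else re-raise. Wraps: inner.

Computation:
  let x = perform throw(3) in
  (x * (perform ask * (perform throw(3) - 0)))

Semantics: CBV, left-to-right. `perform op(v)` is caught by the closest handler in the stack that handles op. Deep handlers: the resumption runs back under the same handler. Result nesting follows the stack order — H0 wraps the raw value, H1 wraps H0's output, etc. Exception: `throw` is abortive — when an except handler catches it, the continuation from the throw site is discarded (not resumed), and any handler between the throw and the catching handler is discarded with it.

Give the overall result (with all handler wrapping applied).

Evaluation trace:
throw(3) @ H1 caught ⇒ 11
= 11

Answer: 11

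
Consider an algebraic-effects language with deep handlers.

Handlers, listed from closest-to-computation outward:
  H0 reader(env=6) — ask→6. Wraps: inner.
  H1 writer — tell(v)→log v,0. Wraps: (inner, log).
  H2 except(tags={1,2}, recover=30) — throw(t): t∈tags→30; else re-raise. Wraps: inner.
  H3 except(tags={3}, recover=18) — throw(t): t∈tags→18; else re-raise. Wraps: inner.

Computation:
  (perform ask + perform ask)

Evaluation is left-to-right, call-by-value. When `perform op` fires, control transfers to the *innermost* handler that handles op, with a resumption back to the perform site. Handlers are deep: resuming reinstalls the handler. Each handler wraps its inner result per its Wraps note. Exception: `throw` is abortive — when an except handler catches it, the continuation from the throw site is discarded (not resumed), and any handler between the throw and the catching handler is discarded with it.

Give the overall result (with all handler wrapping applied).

Answer: (12, ())

Step-by-step:
ask @ H0 ⇒ 6
ask @ H0 ⇒ 6
H0 returns 12
H1 returns (12, ())
H2 returns (12, ())
H3 returns (12, ())
= (12, ())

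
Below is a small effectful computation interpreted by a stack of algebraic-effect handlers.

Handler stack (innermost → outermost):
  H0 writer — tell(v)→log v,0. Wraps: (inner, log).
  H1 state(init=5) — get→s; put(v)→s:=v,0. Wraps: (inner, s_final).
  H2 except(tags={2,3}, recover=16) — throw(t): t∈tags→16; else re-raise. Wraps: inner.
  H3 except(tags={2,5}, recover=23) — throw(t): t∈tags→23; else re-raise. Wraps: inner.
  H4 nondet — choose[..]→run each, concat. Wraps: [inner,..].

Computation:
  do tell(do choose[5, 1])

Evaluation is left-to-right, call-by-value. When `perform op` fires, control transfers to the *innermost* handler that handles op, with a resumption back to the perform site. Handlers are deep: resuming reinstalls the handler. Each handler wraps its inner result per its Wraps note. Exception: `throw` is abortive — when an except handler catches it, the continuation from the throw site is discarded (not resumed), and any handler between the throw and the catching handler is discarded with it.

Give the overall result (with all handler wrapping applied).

Answer: [((0, (5)), 5), ((0, (1)), 5)]

Working:
choose[5, 1] @ H4
  branch[0] choose=5:
    tell(5) @ H0 ⇒ log+=5
    H0 returns (0, (5))
    H1 returns ((0, (5)), 5)
    H2 returns ((0, (5)), 5)
    H3 returns ((0, (5)), 5)
    H4 returns [((0, (5)), 5)]
  branch[1] choose=1:
    tell(1) @ H0 ⇒ log+=1
    H0 returns (0, (1))
    H1 returns ((0, (1)), 5)
    H2 returns ((0, (1)), 5)
    H3 returns ((0, (1)), 5)
    H4 returns [((0, (1)), 5)]
= [((0, (5)), 5), ((0, (1)), 5)]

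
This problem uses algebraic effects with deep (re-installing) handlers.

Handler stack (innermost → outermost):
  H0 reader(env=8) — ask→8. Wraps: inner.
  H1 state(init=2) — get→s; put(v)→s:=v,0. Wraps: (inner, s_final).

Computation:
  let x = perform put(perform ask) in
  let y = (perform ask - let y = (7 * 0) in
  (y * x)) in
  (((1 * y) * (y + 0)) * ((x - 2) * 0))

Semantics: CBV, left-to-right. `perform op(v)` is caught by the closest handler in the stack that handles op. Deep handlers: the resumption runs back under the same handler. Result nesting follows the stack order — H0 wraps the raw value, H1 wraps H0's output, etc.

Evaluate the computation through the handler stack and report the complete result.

Evaluation trace:
ask @ H0 ⇒ 8
put(8) @ H1 ⇒ s:=8
ask @ H0 ⇒ 8
H0 returns 0
H1 returns (0, 8)
= (0, 8)

Answer: (0, 8)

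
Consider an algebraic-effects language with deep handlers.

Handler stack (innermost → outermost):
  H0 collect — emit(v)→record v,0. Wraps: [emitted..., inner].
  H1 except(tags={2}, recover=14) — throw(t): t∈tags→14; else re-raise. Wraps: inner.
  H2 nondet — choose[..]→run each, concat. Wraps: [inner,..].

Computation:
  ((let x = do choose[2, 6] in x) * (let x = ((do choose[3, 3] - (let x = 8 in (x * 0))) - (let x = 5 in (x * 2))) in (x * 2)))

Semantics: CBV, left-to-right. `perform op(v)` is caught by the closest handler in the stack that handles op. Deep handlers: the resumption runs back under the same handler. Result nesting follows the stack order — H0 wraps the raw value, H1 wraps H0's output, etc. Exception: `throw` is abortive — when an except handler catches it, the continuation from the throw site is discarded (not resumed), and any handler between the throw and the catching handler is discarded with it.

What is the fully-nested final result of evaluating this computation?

Evaluation trace:
choose[2, 6] @ H2
  branch[0] choose=2:
    choose[3, 3] @ H2
      branch[0] choose=3:
        H0 returns [-28]
        H1 returns [-28]
        H2 returns [[-28]]
      branch[1] choose=3:
        H0 returns [-28]
        H1 returns [-28]
        H2 returns [[-28]]
  branch[1] choose=6:
    choose[3, 3] @ H2
      branch[0] choose=3:
        H0 returns [-84]
        H1 returns [-84]
        H2 returns [[-84]]
      branch[1] choose=3:
        H0 returns [-84]
        H1 returns [-84]
        H2 returns [[-84]]
= [[-28], [-28], [-84], [-84]]

Answer: [[-28], [-28], [-84], [-84]]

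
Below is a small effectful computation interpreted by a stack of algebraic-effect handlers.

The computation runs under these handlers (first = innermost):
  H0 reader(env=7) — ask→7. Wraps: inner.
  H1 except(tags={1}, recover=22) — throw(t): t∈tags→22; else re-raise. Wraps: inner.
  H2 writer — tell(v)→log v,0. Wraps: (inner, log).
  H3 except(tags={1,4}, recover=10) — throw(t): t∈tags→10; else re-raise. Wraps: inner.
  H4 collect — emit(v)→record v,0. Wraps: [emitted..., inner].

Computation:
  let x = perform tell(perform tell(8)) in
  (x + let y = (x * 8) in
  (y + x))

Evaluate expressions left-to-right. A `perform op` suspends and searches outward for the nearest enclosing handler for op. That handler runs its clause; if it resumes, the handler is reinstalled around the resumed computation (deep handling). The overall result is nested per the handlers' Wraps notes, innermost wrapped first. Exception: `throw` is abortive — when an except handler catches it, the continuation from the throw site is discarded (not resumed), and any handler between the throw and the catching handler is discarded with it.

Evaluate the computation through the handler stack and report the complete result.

Answer: [(0, (8, 0))]

Step-by-step:
tell(8) @ H2 ⇒ log+=8
tell(0) @ H2 ⇒ log+=0
H0 returns 0
H1 returns 0
H2 returns (0, (8, 0))
H3 returns (0, (8, 0))
H4 returns [(0, (8, 0))]
= [(0, (8, 0))]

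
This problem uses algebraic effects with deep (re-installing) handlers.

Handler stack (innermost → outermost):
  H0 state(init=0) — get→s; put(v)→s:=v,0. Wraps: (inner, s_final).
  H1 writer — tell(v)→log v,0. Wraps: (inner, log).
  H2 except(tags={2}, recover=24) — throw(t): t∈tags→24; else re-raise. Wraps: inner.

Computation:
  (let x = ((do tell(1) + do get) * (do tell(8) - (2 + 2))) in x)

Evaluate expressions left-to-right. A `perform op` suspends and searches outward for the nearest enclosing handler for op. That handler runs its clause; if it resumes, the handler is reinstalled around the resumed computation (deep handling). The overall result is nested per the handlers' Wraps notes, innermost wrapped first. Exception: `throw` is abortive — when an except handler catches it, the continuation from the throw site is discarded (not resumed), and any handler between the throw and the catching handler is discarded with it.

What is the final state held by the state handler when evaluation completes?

Answer: 0

Working:
tell(1) @ H1 ⇒ log+=1
get @ H0 ⇒ 0
tell(8) @ H1 ⇒ log+=8
H0 returns (0, 0)
H1 returns ((0, 0), (1, 8))
H2 returns ((0, 0), (1, 8))
= ((0, 0), (1, 8))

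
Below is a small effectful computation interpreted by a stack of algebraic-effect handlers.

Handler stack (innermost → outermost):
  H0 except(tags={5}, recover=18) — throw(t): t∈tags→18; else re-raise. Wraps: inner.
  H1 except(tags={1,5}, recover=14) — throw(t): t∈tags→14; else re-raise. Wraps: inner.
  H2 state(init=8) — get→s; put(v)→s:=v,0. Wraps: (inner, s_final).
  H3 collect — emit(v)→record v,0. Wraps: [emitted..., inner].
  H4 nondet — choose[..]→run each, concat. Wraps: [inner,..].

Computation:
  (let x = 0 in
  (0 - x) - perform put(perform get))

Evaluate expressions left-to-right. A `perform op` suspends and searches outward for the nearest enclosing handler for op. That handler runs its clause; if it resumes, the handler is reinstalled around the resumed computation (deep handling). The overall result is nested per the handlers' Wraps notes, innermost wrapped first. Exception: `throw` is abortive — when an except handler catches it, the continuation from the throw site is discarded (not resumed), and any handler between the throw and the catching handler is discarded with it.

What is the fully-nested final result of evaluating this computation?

Answer: [[(0, 8)]]

Working:
get @ H2 ⇒ 8
put(8) @ H2 ⇒ s:=8
H0 returns 0
H1 returns 0
H2 returns (0, 8)
H3 returns [(0, 8)]
H4 returns [[(0, 8)]]
= [[(0, 8)]]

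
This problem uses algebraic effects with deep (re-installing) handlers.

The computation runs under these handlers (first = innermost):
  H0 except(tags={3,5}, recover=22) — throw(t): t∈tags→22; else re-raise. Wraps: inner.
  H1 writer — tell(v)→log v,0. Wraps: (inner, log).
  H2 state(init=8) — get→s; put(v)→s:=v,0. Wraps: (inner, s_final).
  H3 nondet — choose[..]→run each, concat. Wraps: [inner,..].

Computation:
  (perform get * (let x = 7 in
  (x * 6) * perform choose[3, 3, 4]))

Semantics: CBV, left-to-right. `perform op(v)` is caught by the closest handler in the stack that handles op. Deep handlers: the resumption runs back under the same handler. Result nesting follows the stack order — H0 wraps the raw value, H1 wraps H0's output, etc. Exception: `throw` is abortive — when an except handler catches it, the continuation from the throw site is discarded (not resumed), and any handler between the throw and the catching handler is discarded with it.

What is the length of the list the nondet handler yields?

Answer: 3

Evaluation trace:
get @ H2 ⇒ 8
choose[3, 3, 4] @ H3
  branch[0] choose=3:
    H0 returns 1008
    H1 returns (1008, ())
    H2 returns ((1008, ()), 8)
    H3 returns [((1008, ()), 8)]
  branch[1] choose=3:
    H0 returns 1008
    H1 returns (1008, ())
    H2 returns ((1008, ()), 8)
    H3 returns [((1008, ()), 8)]
  branch[2] choose=4:
    H0 returns 1344
    H1 returns (1344, ())
    H2 returns ((1344, ()), 8)
    H3 returns [((1344, ()), 8)]
= [((1008, ()), 8), ((1008, ()), 8), ((1344, ()), 8)]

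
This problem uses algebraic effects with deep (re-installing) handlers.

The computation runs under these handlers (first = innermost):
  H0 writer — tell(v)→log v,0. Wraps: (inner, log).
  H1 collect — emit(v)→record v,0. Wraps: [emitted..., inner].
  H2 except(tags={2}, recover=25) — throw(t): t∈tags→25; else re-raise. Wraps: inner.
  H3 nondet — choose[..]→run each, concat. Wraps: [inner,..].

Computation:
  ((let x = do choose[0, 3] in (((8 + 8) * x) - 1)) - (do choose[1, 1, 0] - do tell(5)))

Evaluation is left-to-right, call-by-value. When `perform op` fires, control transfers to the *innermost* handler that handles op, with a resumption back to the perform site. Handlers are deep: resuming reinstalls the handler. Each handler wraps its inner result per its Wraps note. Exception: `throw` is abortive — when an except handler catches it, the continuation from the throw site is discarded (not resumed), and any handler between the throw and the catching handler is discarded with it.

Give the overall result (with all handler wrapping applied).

Step-by-step:
choose[0, 3] @ H3
  branch[0] choose=0:
    choose[1, 1, 0] @ H3
      branch[0] choose=1:
        tell(5) @ H0 ⇒ log+=5
        H0 returns (-2, (5))
        H1 returns [(-2, (5))]
        H2 returns [(-2, (5))]
        H3 returns [[(-2, (5))]]
      branch[1] choose=1:
        tell(5) @ H0 ⇒ log+=5
        H0 returns (-2, (5))
        H1 returns [(-2, (5))]
        H2 returns [(-2, (5))]
        H3 returns [[(-2, (5))]]
      branch[2] choose=0:
        tell(5) @ H0 ⇒ log+=5
        H0 returns (-1, (5))
        H1 returns [(-1, (5))]
        H2 returns [(-1, (5))]
        H3 returns [[(-1, (5))]]
  branch[1] choose=3:
    choose[1, 1, 0] @ H3
      branch[0] choose=1:
        tell(5) @ H0 ⇒ log+=5
        H0 returns (46, (5))
        H1 returns [(46, (5))]
        H2 returns [(46, (5))]
        H3 returns [[(46, (5))]]
      branch[1] choose=1:
        tell(5) @ H0 ⇒ log+=5
        H0 returns (46, (5))
        H1 returns [(46, (5))]
        H2 returns [(46, (5))]
        H3 returns [[(46, (5))]]
      branch[2] choose=0:
        tell(5) @ H0 ⇒ log+=5
        H0 returns (47, (5))
        H1 returns [(47, (5))]
        H2 returns [(47, (5))]
        H3 returns [[(47, (5))]]
= [[(-2, (5))], [(-2, (5))], [(-1, (5))], [(46, (5))], [(46, (5))], [(47, (5))]]

Answer: [[(-2, (5))], [(-2, (5))], [(-1, (5))], [(46, (5))], [(46, (5))], [(47, (5))]]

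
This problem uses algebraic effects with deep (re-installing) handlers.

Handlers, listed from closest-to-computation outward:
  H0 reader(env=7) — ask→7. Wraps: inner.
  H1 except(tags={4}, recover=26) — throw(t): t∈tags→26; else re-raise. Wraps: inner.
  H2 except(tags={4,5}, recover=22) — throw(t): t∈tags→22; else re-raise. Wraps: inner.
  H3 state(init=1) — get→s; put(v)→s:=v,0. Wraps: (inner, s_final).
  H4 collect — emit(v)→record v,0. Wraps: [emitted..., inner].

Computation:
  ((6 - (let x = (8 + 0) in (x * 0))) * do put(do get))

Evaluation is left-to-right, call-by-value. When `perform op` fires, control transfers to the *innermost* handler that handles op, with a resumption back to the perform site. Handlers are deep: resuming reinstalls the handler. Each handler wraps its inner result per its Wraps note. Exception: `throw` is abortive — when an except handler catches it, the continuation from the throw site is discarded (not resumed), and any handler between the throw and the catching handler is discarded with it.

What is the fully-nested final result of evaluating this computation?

Answer: [(0, 1)]

Step-by-step:
get @ H3 ⇒ 1
put(1) @ H3 ⇒ s:=1
H0 returns 0
H1 returns 0
H2 returns 0
H3 returns (0, 1)
H4 returns [(0, 1)]
= [(0, 1)]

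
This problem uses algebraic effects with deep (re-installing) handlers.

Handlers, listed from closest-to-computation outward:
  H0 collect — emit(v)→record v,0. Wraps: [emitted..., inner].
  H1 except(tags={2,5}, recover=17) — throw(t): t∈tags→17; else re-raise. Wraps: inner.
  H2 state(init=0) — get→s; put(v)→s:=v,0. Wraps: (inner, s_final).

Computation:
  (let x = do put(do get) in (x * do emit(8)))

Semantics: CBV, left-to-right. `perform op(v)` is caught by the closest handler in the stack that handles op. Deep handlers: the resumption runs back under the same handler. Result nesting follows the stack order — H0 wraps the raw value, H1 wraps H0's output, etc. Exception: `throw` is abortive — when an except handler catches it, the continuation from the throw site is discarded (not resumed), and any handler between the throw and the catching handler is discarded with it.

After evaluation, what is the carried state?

Answer: 0

Working:
get @ H2 ⇒ 0
put(0) @ H2 ⇒ s:=0
emit(8) @ H0 ⇒ out+=8
H0 returns [8, 0]
H1 returns [8, 0]
H2 returns ([8, 0], 0)
= ([8, 0], 0)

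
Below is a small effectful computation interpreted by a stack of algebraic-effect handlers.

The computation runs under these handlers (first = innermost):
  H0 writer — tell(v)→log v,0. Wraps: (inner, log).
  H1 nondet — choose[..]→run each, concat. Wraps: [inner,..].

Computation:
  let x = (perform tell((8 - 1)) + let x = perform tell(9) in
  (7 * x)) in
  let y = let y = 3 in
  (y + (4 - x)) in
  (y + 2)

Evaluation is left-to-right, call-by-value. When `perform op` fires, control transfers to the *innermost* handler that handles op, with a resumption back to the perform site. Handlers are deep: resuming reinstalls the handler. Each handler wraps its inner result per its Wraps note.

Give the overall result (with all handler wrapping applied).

Answer: [(9, (7, 9))]

Evaluation trace:
tell(7) @ H0 ⇒ log+=7
tell(9) @ H0 ⇒ log+=9
H0 returns (9, (7, 9))
H1 returns [(9, (7, 9))]
= [(9, (7, 9))]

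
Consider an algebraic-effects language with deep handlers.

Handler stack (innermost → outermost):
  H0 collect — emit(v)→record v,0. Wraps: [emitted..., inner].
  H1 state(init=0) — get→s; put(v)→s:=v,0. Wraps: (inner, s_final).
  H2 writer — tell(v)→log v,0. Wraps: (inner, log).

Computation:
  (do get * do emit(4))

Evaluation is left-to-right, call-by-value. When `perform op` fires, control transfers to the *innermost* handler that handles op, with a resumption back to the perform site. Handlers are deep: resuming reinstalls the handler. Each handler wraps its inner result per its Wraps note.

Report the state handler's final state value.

Answer: 0

Working:
get @ H1 ⇒ 0
emit(4) @ H0 ⇒ out+=4
H0 returns [4, 0]
H1 returns ([4, 0], 0)
H2 returns (([4, 0], 0), ())
= (([4, 0], 0), ())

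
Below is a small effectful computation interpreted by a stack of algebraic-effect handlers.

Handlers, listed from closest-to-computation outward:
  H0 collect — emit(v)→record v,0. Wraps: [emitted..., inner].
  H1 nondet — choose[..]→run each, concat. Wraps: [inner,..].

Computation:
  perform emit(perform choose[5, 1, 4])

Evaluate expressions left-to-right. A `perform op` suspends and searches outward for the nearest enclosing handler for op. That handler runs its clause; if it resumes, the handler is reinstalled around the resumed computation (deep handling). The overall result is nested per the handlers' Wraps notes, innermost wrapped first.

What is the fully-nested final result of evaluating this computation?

Step-by-step:
choose[5, 1, 4] @ H1
  branch[0] choose=5:
    emit(5) @ H0 ⇒ out+=5
    H0 returns [5, 0]
    H1 returns [[5, 0]]
  branch[1] choose=1:
    emit(1) @ H0 ⇒ out+=1
    H0 returns [1, 0]
    H1 returns [[1, 0]]
  branch[2] choose=4:
    emit(4) @ H0 ⇒ out+=4
    H0 returns [4, 0]
    H1 returns [[4, 0]]
= [[5, 0], [1, 0], [4, 0]]

Answer: [[5, 0], [1, 0], [4, 0]]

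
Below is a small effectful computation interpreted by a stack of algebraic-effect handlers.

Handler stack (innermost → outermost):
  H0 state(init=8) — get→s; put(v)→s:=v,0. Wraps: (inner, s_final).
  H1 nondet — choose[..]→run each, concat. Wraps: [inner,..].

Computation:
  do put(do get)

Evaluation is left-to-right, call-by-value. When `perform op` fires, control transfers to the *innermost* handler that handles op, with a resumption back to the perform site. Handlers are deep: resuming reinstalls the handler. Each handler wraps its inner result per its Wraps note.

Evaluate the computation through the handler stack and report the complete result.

Answer: [(0, 8)]

Evaluation trace:
get @ H0 ⇒ 8
put(8) @ H0 ⇒ s:=8
H0 returns (0, 8)
H1 returns [(0, 8)]
= [(0, 8)]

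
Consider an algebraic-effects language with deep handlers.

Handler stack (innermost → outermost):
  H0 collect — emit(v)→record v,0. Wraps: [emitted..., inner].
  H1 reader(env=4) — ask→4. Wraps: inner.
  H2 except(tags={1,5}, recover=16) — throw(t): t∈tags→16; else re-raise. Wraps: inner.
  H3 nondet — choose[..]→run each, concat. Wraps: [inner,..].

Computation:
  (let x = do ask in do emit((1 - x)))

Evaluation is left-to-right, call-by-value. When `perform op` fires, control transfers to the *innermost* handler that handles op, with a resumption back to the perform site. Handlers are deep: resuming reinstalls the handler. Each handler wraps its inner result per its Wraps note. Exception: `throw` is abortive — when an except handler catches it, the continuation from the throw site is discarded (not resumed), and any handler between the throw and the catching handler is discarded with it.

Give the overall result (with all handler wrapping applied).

Answer: [[-3, 0]]

Step-by-step:
ask @ H1 ⇒ 4
emit(-3) @ H0 ⇒ out+=-3
H0 returns [-3, 0]
H1 returns [-3, 0]
H2 returns [-3, 0]
H3 returns [[-3, 0]]
= [[-3, 0]]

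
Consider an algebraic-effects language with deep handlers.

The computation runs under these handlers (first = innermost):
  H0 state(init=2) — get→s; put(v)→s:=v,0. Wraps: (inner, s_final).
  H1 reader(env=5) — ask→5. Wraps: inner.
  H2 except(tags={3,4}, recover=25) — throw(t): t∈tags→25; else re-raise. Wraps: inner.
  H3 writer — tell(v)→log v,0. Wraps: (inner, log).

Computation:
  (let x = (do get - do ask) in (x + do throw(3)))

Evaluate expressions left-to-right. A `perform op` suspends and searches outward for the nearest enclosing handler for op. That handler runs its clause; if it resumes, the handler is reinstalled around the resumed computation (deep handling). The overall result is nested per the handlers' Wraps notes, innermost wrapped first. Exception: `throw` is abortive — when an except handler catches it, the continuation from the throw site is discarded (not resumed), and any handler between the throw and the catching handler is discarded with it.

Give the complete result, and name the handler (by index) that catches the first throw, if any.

Step-by-step:
get @ H0 ⇒ 2
ask @ H1 ⇒ 5
throw(3) @ H2 caught ⇒ 25
H3 returns (25, ())
= (25, ())

Answer: (25, ()) ; first throw caught by: H2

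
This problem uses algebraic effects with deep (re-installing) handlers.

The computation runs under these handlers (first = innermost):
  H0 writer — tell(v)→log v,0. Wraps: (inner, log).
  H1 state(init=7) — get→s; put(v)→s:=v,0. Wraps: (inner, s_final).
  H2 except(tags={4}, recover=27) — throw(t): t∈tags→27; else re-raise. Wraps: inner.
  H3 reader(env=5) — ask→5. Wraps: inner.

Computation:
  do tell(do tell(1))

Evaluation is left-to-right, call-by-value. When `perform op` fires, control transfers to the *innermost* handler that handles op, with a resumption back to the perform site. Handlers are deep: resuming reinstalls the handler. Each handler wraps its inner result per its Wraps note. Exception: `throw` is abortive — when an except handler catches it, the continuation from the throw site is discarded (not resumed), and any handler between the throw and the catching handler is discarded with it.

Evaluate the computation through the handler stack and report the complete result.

Working:
tell(1) @ H0 ⇒ log+=1
tell(0) @ H0 ⇒ log+=0
H0 returns (0, (1, 0))
H1 returns ((0, (1, 0)), 7)
H2 returns ((0, (1, 0)), 7)
H3 returns ((0, (1, 0)), 7)
= ((0, (1, 0)), 7)

Answer: ((0, (1, 0)), 7)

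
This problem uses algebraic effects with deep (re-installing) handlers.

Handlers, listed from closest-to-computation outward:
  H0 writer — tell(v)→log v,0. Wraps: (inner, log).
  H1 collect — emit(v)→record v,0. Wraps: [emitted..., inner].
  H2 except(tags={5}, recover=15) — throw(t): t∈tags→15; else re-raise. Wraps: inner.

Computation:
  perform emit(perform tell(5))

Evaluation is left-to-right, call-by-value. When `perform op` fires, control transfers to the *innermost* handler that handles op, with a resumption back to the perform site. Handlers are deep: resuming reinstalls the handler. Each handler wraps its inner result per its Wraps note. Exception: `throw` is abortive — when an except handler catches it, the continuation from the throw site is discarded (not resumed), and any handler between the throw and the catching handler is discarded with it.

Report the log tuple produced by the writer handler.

Step-by-step:
tell(5) @ H0 ⇒ log+=5
emit(0) @ H1 ⇒ out+=0
H0 returns (0, (5))
H1 returns [0, (0, (5))]
H2 returns [0, (0, (5))]
= [0, (0, (5))]

Answer: (5)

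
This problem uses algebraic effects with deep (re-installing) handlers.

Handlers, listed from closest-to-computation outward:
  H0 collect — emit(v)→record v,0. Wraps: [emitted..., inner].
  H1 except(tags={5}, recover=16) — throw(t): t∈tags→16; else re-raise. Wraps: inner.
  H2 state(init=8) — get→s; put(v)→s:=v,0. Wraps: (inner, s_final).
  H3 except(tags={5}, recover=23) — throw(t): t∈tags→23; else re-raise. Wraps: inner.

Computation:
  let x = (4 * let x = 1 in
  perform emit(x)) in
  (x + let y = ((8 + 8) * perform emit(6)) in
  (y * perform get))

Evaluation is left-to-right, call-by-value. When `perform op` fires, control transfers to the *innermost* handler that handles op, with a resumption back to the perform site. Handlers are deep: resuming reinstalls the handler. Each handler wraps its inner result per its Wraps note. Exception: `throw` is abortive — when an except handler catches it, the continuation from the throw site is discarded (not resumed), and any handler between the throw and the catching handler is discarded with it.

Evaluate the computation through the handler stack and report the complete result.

Answer: ([1, 6, 0], 8)

Step-by-step:
emit(1) @ H0 ⇒ out+=1
emit(6) @ H0 ⇒ out+=6
get @ H2 ⇒ 8
H0 returns [1, 6, 0]
H1 returns [1, 6, 0]
H2 returns ([1, 6, 0], 8)
H3 returns ([1, 6, 0], 8)
= ([1, 6, 0], 8)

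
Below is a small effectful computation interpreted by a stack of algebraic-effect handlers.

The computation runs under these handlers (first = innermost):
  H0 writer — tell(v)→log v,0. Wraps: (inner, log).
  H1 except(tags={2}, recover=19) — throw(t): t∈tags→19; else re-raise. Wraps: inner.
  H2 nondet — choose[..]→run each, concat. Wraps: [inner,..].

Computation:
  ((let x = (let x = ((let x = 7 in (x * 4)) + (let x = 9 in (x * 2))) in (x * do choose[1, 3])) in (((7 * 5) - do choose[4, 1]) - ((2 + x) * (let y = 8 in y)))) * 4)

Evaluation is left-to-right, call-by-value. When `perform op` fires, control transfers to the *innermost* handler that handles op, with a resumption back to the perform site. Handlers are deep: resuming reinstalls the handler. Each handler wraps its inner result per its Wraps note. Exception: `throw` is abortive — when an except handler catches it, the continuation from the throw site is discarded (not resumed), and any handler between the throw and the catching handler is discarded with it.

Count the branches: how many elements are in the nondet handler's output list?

Evaluation trace:
choose[1, 3] @ H2
  branch[0] choose=1:
    choose[4, 1] @ H2
      branch[0] choose=4:
        H0 returns (-1412, ())
        H1 returns (-1412, ())
        H2 returns [(-1412, ())]
      branch[1] choose=1:
        H0 returns (-1400, ())
        H1 returns (-1400, ())
        H2 returns [(-1400, ())]
  branch[1] choose=3:
    choose[4, 1] @ H2
      branch[0] choose=4:
        H0 returns (-4356, ())
        H1 returns (-4356, ())
        H2 returns [(-4356, ())]
      branch[1] choose=1:
        H0 returns (-4344, ())
        H1 returns (-4344, ())
        H2 returns [(-4344, ())]
= [(-1412, ()), (-1400, ()), (-4356, ()), (-4344, ())]

Answer: 4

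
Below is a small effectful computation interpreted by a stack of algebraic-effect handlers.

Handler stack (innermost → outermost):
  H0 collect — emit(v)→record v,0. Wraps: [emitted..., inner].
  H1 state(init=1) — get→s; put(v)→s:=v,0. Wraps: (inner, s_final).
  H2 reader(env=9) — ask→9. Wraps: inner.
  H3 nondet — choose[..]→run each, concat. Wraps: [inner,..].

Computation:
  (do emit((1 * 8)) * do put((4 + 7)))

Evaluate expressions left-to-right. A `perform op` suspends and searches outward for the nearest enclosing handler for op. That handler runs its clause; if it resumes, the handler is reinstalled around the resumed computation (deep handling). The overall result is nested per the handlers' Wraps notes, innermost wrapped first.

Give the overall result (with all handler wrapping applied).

Working:
emit(8) @ H0 ⇒ out+=8
put(11) @ H1 ⇒ s:=11
H0 returns [8, 0]
H1 returns ([8, 0], 11)
H2 returns ([8, 0], 11)
H3 returns [([8, 0], 11)]
= [([8, 0], 11)]

Answer: [([8, 0], 11)]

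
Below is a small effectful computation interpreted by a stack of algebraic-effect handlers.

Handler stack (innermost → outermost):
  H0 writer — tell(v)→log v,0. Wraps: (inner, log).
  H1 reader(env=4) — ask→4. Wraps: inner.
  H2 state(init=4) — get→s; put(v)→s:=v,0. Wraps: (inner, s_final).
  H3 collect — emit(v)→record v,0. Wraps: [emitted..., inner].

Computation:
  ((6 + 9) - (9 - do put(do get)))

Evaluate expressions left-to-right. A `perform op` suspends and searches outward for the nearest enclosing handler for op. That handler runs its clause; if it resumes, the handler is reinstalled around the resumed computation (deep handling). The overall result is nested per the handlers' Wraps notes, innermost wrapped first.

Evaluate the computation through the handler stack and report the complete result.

Step-by-step:
get @ H2 ⇒ 4
put(4) @ H2 ⇒ s:=4
H0 returns (6, ())
H1 returns (6, ())
H2 returns ((6, ()), 4)
H3 returns [((6, ()), 4)]
= [((6, ()), 4)]

Answer: [((6, ()), 4)]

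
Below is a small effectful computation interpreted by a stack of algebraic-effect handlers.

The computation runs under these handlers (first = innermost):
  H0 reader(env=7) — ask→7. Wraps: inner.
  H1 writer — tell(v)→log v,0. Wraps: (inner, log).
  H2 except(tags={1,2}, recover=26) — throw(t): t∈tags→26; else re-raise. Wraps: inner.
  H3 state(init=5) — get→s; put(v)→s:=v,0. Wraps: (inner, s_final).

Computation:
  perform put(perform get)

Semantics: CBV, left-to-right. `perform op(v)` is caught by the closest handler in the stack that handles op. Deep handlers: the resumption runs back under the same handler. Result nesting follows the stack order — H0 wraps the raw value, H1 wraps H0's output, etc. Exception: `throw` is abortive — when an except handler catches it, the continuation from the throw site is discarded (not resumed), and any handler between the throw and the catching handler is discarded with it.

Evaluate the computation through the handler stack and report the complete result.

Answer: ((0, ()), 5)

Evaluation trace:
get @ H3 ⇒ 5
put(5) @ H3 ⇒ s:=5
H0 returns 0
H1 returns (0, ())
H2 returns (0, ())
H3 returns ((0, ()), 5)
= ((0, ()), 5)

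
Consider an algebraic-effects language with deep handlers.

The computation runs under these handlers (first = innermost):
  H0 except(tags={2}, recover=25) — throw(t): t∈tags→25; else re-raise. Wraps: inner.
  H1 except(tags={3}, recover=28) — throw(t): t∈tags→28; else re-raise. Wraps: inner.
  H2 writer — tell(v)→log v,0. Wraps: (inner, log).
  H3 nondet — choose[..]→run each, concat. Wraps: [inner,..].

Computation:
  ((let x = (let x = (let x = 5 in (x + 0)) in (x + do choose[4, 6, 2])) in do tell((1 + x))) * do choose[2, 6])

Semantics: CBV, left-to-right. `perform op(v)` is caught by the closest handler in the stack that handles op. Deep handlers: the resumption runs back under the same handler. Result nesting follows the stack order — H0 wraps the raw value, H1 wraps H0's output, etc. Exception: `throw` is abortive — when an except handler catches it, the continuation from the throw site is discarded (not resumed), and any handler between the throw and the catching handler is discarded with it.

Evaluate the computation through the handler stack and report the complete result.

Step-by-step:
choose[4, 6, 2] @ H3
  branch[0] choose=4:
    tell(10) @ H2 ⇒ log+=10
    choose[2, 6] @ H3
      branch[0] choose=2:
        H0 returns 0
        H1 returns 0
        H2 returns (0, (10))
        H3 returns [(0, (10))]
      branch[1] choose=6:
        H0 returns 0
        H1 returns 0
        H2 returns (0, (10))
        H3 returns [(0, (10))]
  branch[1] choose=6:
    tell(12) @ H2 ⇒ log+=12
    choose[2, 6] @ H3
      branch[0] choose=2:
        H0 returns 0
        H1 returns 0
        H2 returns (0, (12))
        H3 returns [(0, (12))]
      branch[1] choose=6:
        H0 returns 0
        H1 returns 0
        H2 returns (0, (12))
        H3 returns [(0, (12))]
  branch[2] choose=2:
    tell(8) @ H2 ⇒ log+=8
    choose[2, 6] @ H3
      branch[0] choose=2:
        H0 returns 0
        H1 returns 0
        H2 returns (0, (8))
        H3 returns [(0, (8))]
      branch[1] choose=6:
        H0 returns 0
        H1 returns 0
        H2 returns (0, (8))
        H3 returns [(0, (8))]
= [(0, (10)), (0, (10)), (0, (12)), (0, (12)), (0, (8)), (0, (8))]

Answer: [(0, (10)), (0, (10)), (0, (12)), (0, (12)), (0, (8)), (0, (8))]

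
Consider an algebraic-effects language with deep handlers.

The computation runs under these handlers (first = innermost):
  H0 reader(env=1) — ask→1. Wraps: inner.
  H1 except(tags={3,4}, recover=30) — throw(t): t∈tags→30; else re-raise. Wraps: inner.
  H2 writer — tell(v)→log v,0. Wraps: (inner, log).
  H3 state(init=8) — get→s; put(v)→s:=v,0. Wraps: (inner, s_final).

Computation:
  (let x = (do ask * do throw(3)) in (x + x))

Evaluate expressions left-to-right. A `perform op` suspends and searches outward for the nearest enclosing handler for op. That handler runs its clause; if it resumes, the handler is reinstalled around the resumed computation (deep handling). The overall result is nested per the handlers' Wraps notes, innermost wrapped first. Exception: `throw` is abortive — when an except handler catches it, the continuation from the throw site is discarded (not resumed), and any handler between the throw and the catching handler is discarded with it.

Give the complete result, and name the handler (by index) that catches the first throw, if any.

Step-by-step:
ask @ H0 ⇒ 1
throw(3) @ H1 caught ⇒ 30
H2 returns (30, ())
H3 returns ((30, ()), 8)
= ((30, ()), 8)

Answer: ((30, ()), 8) ; first throw caught by: H1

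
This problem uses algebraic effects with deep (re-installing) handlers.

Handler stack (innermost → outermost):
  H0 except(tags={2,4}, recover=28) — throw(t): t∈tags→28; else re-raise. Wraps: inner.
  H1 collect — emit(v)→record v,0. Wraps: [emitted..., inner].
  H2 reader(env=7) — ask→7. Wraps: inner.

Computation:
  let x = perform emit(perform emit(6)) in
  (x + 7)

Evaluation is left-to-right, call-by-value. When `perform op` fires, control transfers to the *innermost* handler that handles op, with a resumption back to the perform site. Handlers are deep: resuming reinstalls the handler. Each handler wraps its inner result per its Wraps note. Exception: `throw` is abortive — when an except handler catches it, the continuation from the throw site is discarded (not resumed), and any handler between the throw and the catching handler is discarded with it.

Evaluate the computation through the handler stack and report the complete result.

Answer: [6, 0, 7]

Working:
emit(6) @ H1 ⇒ out+=6
emit(0) @ H1 ⇒ out+=0
H0 returns 7
H1 returns [6, 0, 7]
H2 returns [6, 0, 7]
= [6, 0, 7]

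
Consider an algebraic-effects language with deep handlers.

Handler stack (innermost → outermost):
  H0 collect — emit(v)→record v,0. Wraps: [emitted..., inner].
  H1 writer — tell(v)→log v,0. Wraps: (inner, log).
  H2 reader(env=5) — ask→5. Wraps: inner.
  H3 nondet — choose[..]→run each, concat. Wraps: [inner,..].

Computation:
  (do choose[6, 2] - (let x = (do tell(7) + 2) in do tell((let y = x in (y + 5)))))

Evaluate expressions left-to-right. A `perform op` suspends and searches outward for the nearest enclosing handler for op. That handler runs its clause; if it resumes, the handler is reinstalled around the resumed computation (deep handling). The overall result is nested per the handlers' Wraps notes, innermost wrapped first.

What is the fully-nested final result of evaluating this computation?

Step-by-step:
choose[6, 2] @ H3
  branch[0] choose=6:
    tell(7) @ H1 ⇒ log+=7
    tell(7) @ H1 ⇒ log+=7
    H0 returns [6]
    H1 returns ([6], (7, 7))
    H2 returns ([6], (7, 7))
    H3 returns [([6], (7, 7))]
  branch[1] choose=2:
    tell(7) @ H1 ⇒ log+=7
    tell(7) @ H1 ⇒ log+=7
    H0 returns [2]
    H1 returns ([2], (7, 7))
    H2 returns ([2], (7, 7))
    H3 returns [([2], (7, 7))]
= [([6], (7, 7)), ([2], (7, 7))]

Answer: [([6], (7, 7)), ([2], (7, 7))]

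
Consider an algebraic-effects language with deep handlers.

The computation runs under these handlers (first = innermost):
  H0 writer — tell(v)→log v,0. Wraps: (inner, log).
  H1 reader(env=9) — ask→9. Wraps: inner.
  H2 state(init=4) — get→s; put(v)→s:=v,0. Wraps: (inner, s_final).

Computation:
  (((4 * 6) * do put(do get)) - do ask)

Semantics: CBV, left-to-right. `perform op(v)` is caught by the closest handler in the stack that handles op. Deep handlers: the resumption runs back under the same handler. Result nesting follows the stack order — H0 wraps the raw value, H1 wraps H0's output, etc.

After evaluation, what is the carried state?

Answer: 4

Evaluation trace:
get @ H2 ⇒ 4
put(4) @ H2 ⇒ s:=4
ask @ H1 ⇒ 9
H0 returns (-9, ())
H1 returns (-9, ())
H2 returns ((-9, ()), 4)
= ((-9, ()), 4)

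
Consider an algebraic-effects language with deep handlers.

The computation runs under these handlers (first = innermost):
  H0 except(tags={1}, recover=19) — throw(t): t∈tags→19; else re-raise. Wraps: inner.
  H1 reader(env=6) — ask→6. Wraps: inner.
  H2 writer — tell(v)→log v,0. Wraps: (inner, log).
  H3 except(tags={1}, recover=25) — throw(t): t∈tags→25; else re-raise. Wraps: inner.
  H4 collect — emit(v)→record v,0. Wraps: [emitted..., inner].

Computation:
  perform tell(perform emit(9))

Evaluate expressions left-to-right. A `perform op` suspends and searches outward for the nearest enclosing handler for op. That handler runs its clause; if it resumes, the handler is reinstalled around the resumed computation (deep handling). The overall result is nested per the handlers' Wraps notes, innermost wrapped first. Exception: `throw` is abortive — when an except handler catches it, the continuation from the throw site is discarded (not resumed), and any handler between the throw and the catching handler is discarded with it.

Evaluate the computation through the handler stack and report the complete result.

Working:
emit(9) @ H4 ⇒ out+=9
tell(0) @ H2 ⇒ log+=0
H0 returns 0
H1 returns 0
H2 returns (0, (0))
H3 returns (0, (0))
H4 returns [9, (0, (0))]
= [9, (0, (0))]

Answer: [9, (0, (0))]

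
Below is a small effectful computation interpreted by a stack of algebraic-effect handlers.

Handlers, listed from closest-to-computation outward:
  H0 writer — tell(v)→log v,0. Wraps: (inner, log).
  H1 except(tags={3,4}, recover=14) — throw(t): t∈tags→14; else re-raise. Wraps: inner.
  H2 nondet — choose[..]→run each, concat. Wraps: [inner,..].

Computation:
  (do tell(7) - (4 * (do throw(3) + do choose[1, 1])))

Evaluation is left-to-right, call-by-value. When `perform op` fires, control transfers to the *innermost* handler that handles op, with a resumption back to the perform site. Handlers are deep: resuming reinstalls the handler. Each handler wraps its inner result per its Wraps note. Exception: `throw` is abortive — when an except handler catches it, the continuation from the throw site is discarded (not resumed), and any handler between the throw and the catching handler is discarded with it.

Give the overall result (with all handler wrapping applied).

Answer: [14]

Working:
tell(7) @ H0 ⇒ log+=7
throw(3) @ H1 caught ⇒ 14
H2 returns [14]
= [14]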